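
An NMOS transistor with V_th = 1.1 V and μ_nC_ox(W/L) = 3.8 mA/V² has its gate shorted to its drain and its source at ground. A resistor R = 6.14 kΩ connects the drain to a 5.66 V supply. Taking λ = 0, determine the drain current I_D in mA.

With gate tied to drain, V_GS = V_DS ≥ V_GS − V_th, so the device is in saturation.
KCL at the drain: ½ k_n (V_GS − V_th)² = (V_DD − V_GS)/R.
Let x = V_GS − 1.1. Then 11.7 x² + x − 4.56 = 0, giving x = 0.584 V (positive root), so V_GS = 1.68 V.
I_D = (V_DD − V_GS)/R = (5.66 − 1.68) / 6.14 = 0.648 mA.

I_D = 0.648 mA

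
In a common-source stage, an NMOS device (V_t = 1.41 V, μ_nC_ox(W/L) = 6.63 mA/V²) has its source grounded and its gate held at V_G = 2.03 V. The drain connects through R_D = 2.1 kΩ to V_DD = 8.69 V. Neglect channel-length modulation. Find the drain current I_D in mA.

V_GS = V_G = 2.03 V, so V_ov = 2.03 − 1.41 = 0.62 V.
Assume saturation: I_D = ½ k_n V_ov² = 0.5 × 6.63 × 0.62² = 1.27 mA, giving V_DS = V_DD − I_D R_D = 8.69 − 1.27 × 2.1 = 6.01 V.
V_DS = 6.01 V ≥ V_ov = 0.62 V, confirming saturation.

I_D = 1.27 mA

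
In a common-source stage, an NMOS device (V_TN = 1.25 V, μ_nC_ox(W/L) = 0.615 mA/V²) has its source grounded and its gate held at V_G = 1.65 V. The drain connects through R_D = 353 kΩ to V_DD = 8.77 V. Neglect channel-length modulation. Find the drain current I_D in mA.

I_D = 0.0245 mA

V_GS = V_G = 1.65 V, so V_ov = 1.65 − 1.25 = 0.4 V.
Assume saturation: I_D = ½ k_n V_ov² = 0.5 × 0.615 × 0.4² = 0.0492 mA, giving V_DS = V_DD − I_D R_D = 8.77 − 0.0492 × 353 = -8.6 V.
But -8.6 V < V_ov = 0.4 V, so the device is actually in triode.
In triode I_D = k_n[V_ov V_DS − ½ V_DS²] and I_D = (V_DD − V_DS)/R_D. Equating: 109 V_DS² − 87.84 V_DS + 8.77 = 0, giving V_DS = 0.117 V (the root below V_ov).
I_D = (8.77 − 0.117) / 353 = 0.0245 mA.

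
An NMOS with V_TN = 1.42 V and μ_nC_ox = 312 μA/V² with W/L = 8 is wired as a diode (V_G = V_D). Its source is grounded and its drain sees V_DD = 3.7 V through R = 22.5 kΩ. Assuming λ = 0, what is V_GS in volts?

V_GS = 1.69 V

With gate tied to drain, V_GS = V_DS ≥ V_GS − V_TN, so the device is in saturation.
k_n = μ_nC_ox · (W/L) = 2.496 mA/V².
KCL at the drain: ½ k_n (V_GS − V_TN)² = (V_DD − V_GS)/R.
Let x = V_GS − 1.42. Then 28.1 x² + x − 2.28 = 0, giving x = 0.268 V (positive root), so V_GS = 1.69 V.
I_D = (V_DD − V_GS)/R = (3.7 − 1.69) / 22.5 = 0.0894 mA.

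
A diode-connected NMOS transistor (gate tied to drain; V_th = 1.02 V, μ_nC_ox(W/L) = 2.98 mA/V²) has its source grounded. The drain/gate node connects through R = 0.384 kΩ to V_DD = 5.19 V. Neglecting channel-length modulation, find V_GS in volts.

V_GS = 2.98 V

With gate tied to drain, V_GS = V_DS ≥ V_GS − V_th, so the device is in saturation.
KCL at the drain: ½ k_n (V_GS − V_th)² = (V_DD − V_GS)/R.
Let x = V_GS − 1.02. Then 0.572 x² + x − 4.17 = 0, giving x = 1.96 V (positive root), so V_GS = 2.98 V.
I_D = (V_DD − V_GS)/R = (5.19 − 2.98) / 0.384 = 5.75 mA.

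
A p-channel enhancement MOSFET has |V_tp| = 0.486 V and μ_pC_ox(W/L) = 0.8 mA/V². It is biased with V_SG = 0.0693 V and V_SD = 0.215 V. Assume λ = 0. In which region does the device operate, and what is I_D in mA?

Cutoff; I_D = 0 mA

V_SG = 0.0693 V < |V_tp| = 0.486 V, so the transistor is in cutoff.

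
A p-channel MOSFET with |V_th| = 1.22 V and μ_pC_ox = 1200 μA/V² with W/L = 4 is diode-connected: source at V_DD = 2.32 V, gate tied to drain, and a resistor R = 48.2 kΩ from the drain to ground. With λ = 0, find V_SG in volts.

With gate tied to drain, V_SG = V_SD ≥ V_SG − |V_th|, so the device is in saturation.
k_p = μ_pC_ox · (W/L) = 4.8 mA/V².
KCL at the drain: ½ k_p (V_SG − |V_th|)² = (V_DD − V_SG)/R.
Let x = V_SG − 1.22. Then 116 x² + x − 1.1 = 0, giving x = 0.0933 V (positive root), so V_SG = 1.31 V.
I_D = (V_DD − V_SG)/R = (2.32 − 1.31) / 48.2 = 0.0209 mA.

V_SG = 1.31 V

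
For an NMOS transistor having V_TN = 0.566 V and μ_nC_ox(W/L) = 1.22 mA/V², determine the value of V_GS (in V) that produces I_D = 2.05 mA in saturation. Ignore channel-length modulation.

V_GS = 2.40 V

In saturation I_D = ½ k_n (V_GS − V_TN)², so V_GS − V_TN = √(2 I_D / k_n) = √(2 × 2.05 / 1.22) = 1.83 V.
V_GS = 0.566 + 1.83 = 2.4 V.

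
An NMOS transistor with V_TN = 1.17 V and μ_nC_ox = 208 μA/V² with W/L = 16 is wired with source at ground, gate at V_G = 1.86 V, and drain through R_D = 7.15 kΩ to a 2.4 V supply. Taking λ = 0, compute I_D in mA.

I_D = 0.314 mA

V_GS = V_G = 1.86 V, so V_ov = 1.86 − 1.17 = 0.69 V.
k_n = μ_nC_ox · (W/L) = 3.328 mA/V².
Assume saturation: I_D = ½ k_n V_ov² = 0.5 × 3.328 × 0.69² = 0.792 mA, giving V_DS = V_DD − I_D R_D = 2.4 − 0.792 × 7.15 = -3.26 V.
But -3.26 V < V_ov = 0.69 V, so the device is actually in triode.
In triode I_D = k_n[V_ov V_DS − ½ V_DS²] and I_D = (V_DD − V_DS)/R_D. Equating: 11.9 V_DS² − 17.42 V_DS + 2.4 = 0, giving V_DS = 0.154 V (the root below V_ov).
I_D = (2.4 − 0.154) / 7.15 = 0.314 mA.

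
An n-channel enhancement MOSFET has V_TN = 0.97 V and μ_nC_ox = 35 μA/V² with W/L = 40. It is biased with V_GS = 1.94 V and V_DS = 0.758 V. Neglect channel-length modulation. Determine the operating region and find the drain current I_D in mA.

Triode; I_D = 0.627 mA

k_n = μ_nC_ox · (W/L) = 1.4 mA/V².
V_ov = V_GS − V_TN = 1.94 − 0.97 = 0.97 V.
Since V_DS = 0.758 V < V_ov = 0.97 V, the device is in the triode region.
I_D = k_n [V_ov · V_DS − ½ V_DS²] = 1.4 × [0.97 × 0.758 − 0.5 × 0.758²] = 0.627 mA.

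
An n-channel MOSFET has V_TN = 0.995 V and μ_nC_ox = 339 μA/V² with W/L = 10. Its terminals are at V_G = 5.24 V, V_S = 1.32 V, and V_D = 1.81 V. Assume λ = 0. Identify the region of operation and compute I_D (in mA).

Triode; I_D = 4.45 mA

V_GS = V_G − V_S = 5.24 − 1.32 = 3.92 V; V_DS = V_D − V_S = 1.81 − 1.32 = 0.49 V.
k_n = μ_nC_ox · (W/L) = 3.39 mA/V².
V_ov = V_GS − V_TN = 3.92 − 0.995 = 2.92 V.
Since V_DS = 0.49 V < V_ov = 2.92 V, the device is in the triode region.
I_D = k_n [V_ov · V_DS − ½ V_DS²] = 3.39 × [2.92 × 0.49 − 0.5 × 0.49²] = 4.45 mA.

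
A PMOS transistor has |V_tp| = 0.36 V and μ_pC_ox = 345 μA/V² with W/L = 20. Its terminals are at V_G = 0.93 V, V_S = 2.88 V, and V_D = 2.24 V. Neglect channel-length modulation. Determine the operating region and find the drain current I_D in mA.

V_SG = V_S − V_G = 2.88 − 0.93 = 1.95 V; V_SD = V_S − V_D = 2.88 − 2.24 = 0.64 V.
k_p = μ_pC_ox · (W/L) = 6.9 mA/V².
V_ov = V_SG − |V_tp| = 1.95 − 0.36 = 1.59 V.
Since V_SD = 0.64 V < V_ov = 1.59 V, the device is in the triode region.
I_D = k_p [V_ov · V_SD − ½ V_SD²] = 6.9 × [1.59 × 0.64 − 0.5 × 0.64²] = 5.61 mA.

Triode; I_D = 5.61 mA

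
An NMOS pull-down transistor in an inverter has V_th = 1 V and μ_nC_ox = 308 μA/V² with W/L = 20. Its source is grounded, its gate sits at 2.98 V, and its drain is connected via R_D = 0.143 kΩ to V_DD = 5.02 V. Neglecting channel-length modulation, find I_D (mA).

V_GS = V_G = 2.98 V, so V_ov = 2.98 − 1 = 1.98 V.
k_n = μ_nC_ox · (W/L) = 6.16 mA/V².
Assume saturation: I_D = ½ k_n V_ov² = 0.5 × 6.16 × 1.98² = 12.1 mA, giving V_DS = V_DD − I_D R_D = 5.02 − 12.1 × 0.143 = 3.29 V.
V_DS = 3.29 V ≥ V_ov = 1.98 V, confirming saturation.

I_D = 12.1 mA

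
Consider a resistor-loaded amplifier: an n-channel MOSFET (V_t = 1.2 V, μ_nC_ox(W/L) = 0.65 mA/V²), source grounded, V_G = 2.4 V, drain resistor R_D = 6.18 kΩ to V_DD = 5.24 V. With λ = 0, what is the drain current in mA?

I_D = 0.468 mA

V_GS = V_G = 2.4 V, so V_ov = 2.4 − 1.2 = 1.2 V.
Assume saturation: I_D = ½ k_n V_ov² = 0.5 × 0.65 × 1.2² = 0.468 mA, giving V_DS = V_DD − I_D R_D = 5.24 − 0.468 × 6.18 = 2.35 V.
V_DS = 2.35 V ≥ V_ov = 1.2 V, confirming saturation.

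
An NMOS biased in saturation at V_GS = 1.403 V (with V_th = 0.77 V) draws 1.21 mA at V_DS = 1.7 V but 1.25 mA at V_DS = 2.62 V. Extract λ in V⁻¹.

λ = 0.0383 V⁻¹

With V_GS fixed, I_D ∝ (1 + λ V_DS) in saturation, so I_D2/I_D1 = (1 + λ V_DS2)/(1 + λ V_DS1).
1.25/1.21 = 1.033 = (1 + 2.62 λ)/(1 + 1.7 λ).
Solving: λ (I_D1 V_DS2 − I_D2 V_DS1) = I_D2 − I_D1, so λ = (1.25 − 1.21) / (1.21 × 2.62 − 1.25 × 1.7) = 0.04 / 1.05 = 0.0383 V⁻¹.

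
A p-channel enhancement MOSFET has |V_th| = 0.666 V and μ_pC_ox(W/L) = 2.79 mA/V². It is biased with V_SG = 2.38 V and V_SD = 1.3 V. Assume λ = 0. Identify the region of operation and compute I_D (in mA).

Triode; I_D = 3.86 mA

V_ov = V_SG − |V_th| = 2.38 − 0.666 = 1.71 V.
Since V_SD = 1.3 V < V_ov = 1.71 V, the device is in the triode region.
I_D = k_p [V_ov · V_SD − ½ V_SD²] = 2.79 × [1.71 × 1.3 − 0.5 × 1.3²] = 3.86 mA.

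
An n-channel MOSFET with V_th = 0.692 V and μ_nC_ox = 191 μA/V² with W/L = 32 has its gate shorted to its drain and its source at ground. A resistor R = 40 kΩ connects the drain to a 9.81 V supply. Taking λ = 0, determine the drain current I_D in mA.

I_D = 0.221 mA

With gate tied to drain, V_GS = V_DS ≥ V_GS − V_th, so the device is in saturation.
k_n = μ_nC_ox · (W/L) = 6.112 mA/V².
KCL at the drain: ½ k_n (V_GS − V_th)² = (V_DD − V_GS)/R.
Let x = V_GS − 0.692. Then 122 x² + x − 9.118 = 0, giving x = 0.269 V (positive root), so V_GS = 0.961 V.
I_D = (V_DD − V_GS)/R = (9.81 − 0.961) / 40 = 0.221 mA.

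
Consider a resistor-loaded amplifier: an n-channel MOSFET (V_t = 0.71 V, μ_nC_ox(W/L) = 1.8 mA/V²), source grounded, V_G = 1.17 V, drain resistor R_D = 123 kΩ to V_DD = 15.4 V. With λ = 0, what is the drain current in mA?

I_D = 0.124 mA

V_GS = V_G = 1.17 V, so V_ov = 1.17 − 0.71 = 0.46 V.
Assume saturation: I_D = ½ k_n V_ov² = 0.5 × 1.8 × 0.46² = 0.19 mA, giving V_DS = V_DD − I_D R_D = 15.4 − 0.19 × 123 = -8.02 V.
But -8.02 V < V_ov = 0.46 V, so the device is actually in triode.
In triode I_D = k_n[V_ov V_DS − ½ V_DS²] and I_D = (V_DD − V_DS)/R_D. Equating: 111 V_DS² − 102.8 V_DS + 15.4 = 0, giving V_DS = 0.188 V (the root below V_ov).
I_D = (15.4 − 0.188) / 123 = 0.124 mA.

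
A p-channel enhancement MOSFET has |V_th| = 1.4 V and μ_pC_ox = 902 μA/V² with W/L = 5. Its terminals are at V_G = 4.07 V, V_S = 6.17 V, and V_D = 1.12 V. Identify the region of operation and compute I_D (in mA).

V_SG = V_S − V_G = 6.17 − 4.07 = 2.1 V; V_SD = V_S − V_D = 6.17 − 1.12 = 5.05 V.
k_p = μ_pC_ox · (W/L) = 4.51 mA/V².
V_ov = V_SG − |V_th| = 2.1 − 1.4 = 0.7 V.
Since V_SD = 5.05 V ≥ V_ov = 0.7 V, the device is in saturation.
I_D = ½ k_p V_ov² = 0.5 × 4.51 × 0.7² = 1.1 mA.

Saturation; I_D = 1.10 mA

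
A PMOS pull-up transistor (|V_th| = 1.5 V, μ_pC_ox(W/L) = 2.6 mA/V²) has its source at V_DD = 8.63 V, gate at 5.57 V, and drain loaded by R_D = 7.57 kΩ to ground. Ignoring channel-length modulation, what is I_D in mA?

V_SG = V_DD − V_G = 8.63 − 5.57 = 3.06 V, so V_ov = 3.06 − 1.5 = 1.56 V.
Assume saturation: I_D = ½ k_p V_ov² = 0.5 × 2.6 × 1.56² = 3.16 mA, giving V_SD = V_DD − I_D R_D = 8.63 − 3.16 × 7.57 = -15.3 V.
But -15.3 V < V_ov = 1.56 V, so the device is actually in triode.
In triode I_D = k_p[V_ov V_SD − ½ V_SD²] and I_D = (V_DD − V_SD)/R_D. Equating: 9.84 V_SD² − 31.7 V_SD + 8.63 = 0, giving V_SD = 0.3 V (the root below V_ov).
I_D = (8.63 − 0.3) / 7.57 = 1.1 mA.

I_D = 1.10 mA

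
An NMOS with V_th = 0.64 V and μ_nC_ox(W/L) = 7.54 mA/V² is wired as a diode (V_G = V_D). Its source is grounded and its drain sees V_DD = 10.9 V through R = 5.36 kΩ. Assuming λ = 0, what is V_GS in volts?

V_GS = 1.33 V

With gate tied to drain, V_GS = V_DS ≥ V_GS − V_th, so the device is in saturation.
KCL at the drain: ½ k_n (V_GS − V_th)² = (V_DD − V_GS)/R.
Let x = V_GS − 0.64. Then 20.2 x² + x − 10.26 = 0, giving x = 0.688 V (positive root), so V_GS = 1.33 V.
I_D = (V_DD − V_GS)/R = (10.9 − 1.33) / 5.36 = 1.79 mA.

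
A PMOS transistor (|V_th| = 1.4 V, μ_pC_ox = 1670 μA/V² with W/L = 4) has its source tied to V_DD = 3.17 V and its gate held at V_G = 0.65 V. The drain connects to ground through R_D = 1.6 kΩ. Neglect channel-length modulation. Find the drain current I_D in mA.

I_D = 1.81 mA

V_SG = V_DD − V_G = 3.17 − 0.65 = 2.52 V, so V_ov = 2.52 − 1.4 = 1.12 V.
k_p = μ_pC_ox · (W/L) = 6.68 mA/V².
Assume saturation: I_D = ½ k_p V_ov² = 0.5 × 6.68 × 1.12² = 4.19 mA, giving V_SD = V_DD − I_D R_D = 3.17 − 4.19 × 1.6 = -3.53 V.
But -3.53 V < V_ov = 1.12 V, so the device is actually in triode.
In triode I_D = k_p[V_ov V_SD − ½ V_SD²] and I_D = (V_DD − V_SD)/R_D. Equating: 5.34 V_SD² − 12.97 V_SD + 3.17 = 0, giving V_SD = 0.276 V (the root below V_ov).
I_D = (3.17 − 0.276) / 1.6 = 1.81 mA.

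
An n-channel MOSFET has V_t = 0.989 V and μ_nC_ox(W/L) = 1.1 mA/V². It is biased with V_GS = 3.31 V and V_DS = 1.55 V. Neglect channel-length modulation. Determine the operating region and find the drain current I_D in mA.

V_ov = V_GS − V_t = 3.31 − 0.989 = 2.32 V.
Since V_DS = 1.55 V < V_ov = 2.32 V, the device is in the triode region.
I_D = k_n [V_ov · V_DS − ½ V_DS²] = 1.1 × [2.32 × 1.55 − 0.5 × 1.55²] = 2.64 mA.

Triode; I_D = 2.64 mA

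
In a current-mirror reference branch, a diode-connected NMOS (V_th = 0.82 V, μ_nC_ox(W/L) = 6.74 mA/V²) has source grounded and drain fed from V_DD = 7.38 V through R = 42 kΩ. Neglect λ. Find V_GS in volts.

With gate tied to drain, V_GS = V_DS ≥ V_GS − V_th, so the device is in saturation.
KCL at the drain: ½ k_n (V_GS − V_th)² = (V_DD − V_GS)/R.
Let x = V_GS − 0.82. Then 142 x² + x − 6.56 = 0, giving x = 0.212 V (positive root), so V_GS = 1.03 V.
I_D = (V_DD − V_GS)/R = (7.38 − 1.03) / 42 = 0.151 mA.

V_GS = 1.03 V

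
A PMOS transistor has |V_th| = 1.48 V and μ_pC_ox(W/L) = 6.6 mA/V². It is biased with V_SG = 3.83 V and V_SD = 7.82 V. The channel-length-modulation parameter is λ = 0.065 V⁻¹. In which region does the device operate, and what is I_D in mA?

Saturation; I_D = 27.5 mA

V_ov = V_SG − |V_th| = 3.83 − 1.48 = 2.35 V.
Since V_SD = 7.82 V ≥ V_ov = 2.35 V, the device is in saturation.
I_D = ½ k_p V_ov² (1 + λ V_SD) = 0.5 × 6.6 × 2.35² × (1 + 0.065 × 7.82) = 27.5 mA.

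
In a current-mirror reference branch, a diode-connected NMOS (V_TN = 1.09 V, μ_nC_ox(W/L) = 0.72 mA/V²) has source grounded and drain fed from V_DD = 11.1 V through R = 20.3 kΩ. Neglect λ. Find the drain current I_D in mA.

I_D = 0.439 mA

With gate tied to drain, V_GS = V_DS ≥ V_GS − V_TN, so the device is in saturation.
KCL at the drain: ½ k_n (V_GS − V_TN)² = (V_DD − V_GS)/R.
Let x = V_GS − 1.09. Then 7.31 x² + x − 10.01 = 0, giving x = 1.1 V (positive root), so V_GS = 2.19 V.
I_D = (V_DD − V_GS)/R = (11.1 − 2.19) / 20.3 = 0.439 mA.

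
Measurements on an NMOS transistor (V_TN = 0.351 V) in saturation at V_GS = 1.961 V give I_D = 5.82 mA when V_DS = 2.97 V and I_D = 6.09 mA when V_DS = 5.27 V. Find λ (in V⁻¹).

With V_GS fixed, I_D ∝ (1 + λ V_DS) in saturation, so I_D2/I_D1 = (1 + λ V_DS2)/(1 + λ V_DS1).
6.09/5.82 = 1.046 = (1 + 5.27 λ)/(1 + 2.97 λ).
Solving: λ (I_D1 V_DS2 − I_D2 V_DS1) = I_D2 − I_D1, so λ = (6.09 − 5.82) / (5.82 × 5.27 − 6.09 × 2.97) = 0.27 / 12.6 = 0.0215 V⁻¹.

λ = 0.0215 V⁻¹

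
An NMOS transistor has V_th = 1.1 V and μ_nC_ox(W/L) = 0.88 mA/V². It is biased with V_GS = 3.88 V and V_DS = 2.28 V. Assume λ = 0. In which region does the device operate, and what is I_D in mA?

V_ov = V_GS − V_th = 3.88 − 1.1 = 2.78 V.
Since V_DS = 2.28 V < V_ov = 2.78 V, the device is in the triode region.
I_D = k_n [V_ov · V_DS − ½ V_DS²] = 0.88 × [2.78 × 2.28 − 0.5 × 2.28²] = 3.29 mA.

Triode; I_D = 3.29 mA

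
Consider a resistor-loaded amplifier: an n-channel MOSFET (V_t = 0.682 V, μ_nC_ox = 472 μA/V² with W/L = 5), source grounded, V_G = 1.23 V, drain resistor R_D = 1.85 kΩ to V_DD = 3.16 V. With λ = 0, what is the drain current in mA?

I_D = 0.354 mA

V_GS = V_G = 1.23 V, so V_ov = 1.23 − 0.682 = 0.548 V.
k_n = μ_nC_ox · (W/L) = 2.36 mA/V².
Assume saturation: I_D = ½ k_n V_ov² = 0.5 × 2.36 × 0.548² = 0.354 mA, giving V_DS = V_DD − I_D R_D = 3.16 − 0.354 × 1.85 = 2.5 V.
V_DS = 2.5 V ≥ V_ov = 0.548 V, confirming saturation.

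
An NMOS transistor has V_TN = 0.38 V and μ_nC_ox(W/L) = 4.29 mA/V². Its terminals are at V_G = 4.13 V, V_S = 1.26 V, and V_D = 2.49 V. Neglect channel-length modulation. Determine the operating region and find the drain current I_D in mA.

Triode; I_D = 9.89 mA

V_GS = V_G − V_S = 4.13 − 1.26 = 2.87 V; V_DS = V_D − V_S = 2.49 − 1.26 = 1.23 V.
V_ov = V_GS − V_TN = 2.87 − 0.38 = 2.49 V.
Since V_DS = 1.23 V < V_ov = 2.49 V, the device is in the triode region.
I_D = k_n [V_ov · V_DS − ½ V_DS²] = 4.29 × [2.49 × 1.23 − 0.5 × 1.23²] = 9.89 mA.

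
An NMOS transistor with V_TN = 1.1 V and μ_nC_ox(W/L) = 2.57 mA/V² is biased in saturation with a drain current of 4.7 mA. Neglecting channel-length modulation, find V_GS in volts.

In saturation I_D = ½ k_n (V_GS − V_TN)², so V_GS − V_TN = √(2 I_D / k_n) = √(2 × 4.7 / 2.57) = 1.91 V.
V_GS = 1.1 + 1.91 = 3.01 V.

V_GS = 3.01 V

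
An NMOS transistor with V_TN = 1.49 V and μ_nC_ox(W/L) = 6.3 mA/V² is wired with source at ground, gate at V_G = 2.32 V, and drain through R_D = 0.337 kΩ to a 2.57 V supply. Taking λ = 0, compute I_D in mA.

I_D = 2.17 mA

V_GS = V_G = 2.32 V, so V_ov = 2.32 − 1.49 = 0.83 V.
Assume saturation: I_D = ½ k_n V_ov² = 0.5 × 6.3 × 0.83² = 2.17 mA, giving V_DS = V_DD − I_D R_D = 2.57 − 2.17 × 0.337 = 1.84 V.
V_DS = 1.84 V ≥ V_ov = 0.83 V, confirming saturation.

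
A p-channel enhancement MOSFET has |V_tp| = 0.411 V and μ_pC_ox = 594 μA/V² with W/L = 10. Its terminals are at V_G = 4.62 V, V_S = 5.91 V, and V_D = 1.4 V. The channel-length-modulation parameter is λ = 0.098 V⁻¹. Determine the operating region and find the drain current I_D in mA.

Saturation; I_D = 3.31 mA

V_SG = V_S − V_G = 5.91 − 4.62 = 1.29 V; V_SD = V_S − V_D = 5.91 − 1.4 = 4.51 V.
k_p = μ_pC_ox · (W/L) = 5.94 mA/V².
V_ov = V_SG − |V_tp| = 1.29 − 0.411 = 0.879 V.
Since V_SD = 4.51 V ≥ V_ov = 0.879 V, the device is in saturation.
I_D = ½ k_p V_ov² (1 + λ V_SD) = 0.5 × 5.94 × 0.879² × (1 + 0.098 × 4.51) = 3.31 mA.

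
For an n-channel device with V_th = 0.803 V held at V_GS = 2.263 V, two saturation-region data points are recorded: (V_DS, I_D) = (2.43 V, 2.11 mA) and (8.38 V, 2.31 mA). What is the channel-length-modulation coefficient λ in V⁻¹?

With V_GS fixed, I_D ∝ (1 + λ V_DS) in saturation, so I_D2/I_D1 = (1 + λ V_DS2)/(1 + λ V_DS1).
2.31/2.11 = 1.095 = (1 + 8.38 λ)/(1 + 2.43 λ).
Solving: λ (I_D1 V_DS2 − I_D2 V_DS1) = I_D2 − I_D1, so λ = (2.31 − 2.11) / (2.11 × 8.38 − 2.31 × 2.43) = 0.2 / 12.1 = 0.0166 V⁻¹.

λ = 0.0166 V⁻¹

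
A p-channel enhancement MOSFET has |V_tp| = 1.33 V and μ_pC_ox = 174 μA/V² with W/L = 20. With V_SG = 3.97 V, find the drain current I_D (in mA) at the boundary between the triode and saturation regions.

At the boundary V_SD = V_ov = V_SG − |V_tp| = 3.97 − 1.33 = 2.64 V.
k_p = μ_pC_ox · (W/L) = 3.48 mA/V².
I_D = ½ k_p V_ov² = 0.5 × 3.48 × 2.64² = 12.1 mA.

I_D = 12.1 mA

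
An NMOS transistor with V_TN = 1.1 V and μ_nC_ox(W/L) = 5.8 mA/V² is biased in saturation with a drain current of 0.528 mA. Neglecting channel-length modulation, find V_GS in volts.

In saturation I_D = ½ k_n (V_GS − V_TN)², so V_GS − V_TN = √(2 I_D / k_n) = √(2 × 0.528 / 5.8) = 0.427 V.
V_GS = 1.1 + 0.427 = 1.53 V.

V_GS = 1.53 V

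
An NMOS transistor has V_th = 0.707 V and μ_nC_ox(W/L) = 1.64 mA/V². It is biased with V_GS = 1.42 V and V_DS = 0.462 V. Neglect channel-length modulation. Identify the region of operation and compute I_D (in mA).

Triode; I_D = 0.365 mA

V_ov = V_GS − V_th = 1.42 − 0.707 = 0.713 V.
Since V_DS = 0.462 V < V_ov = 0.713 V, the device is in the triode region.
I_D = k_n [V_ov · V_DS − ½ V_DS²] = 1.64 × [0.713 × 0.462 − 0.5 × 0.462²] = 0.365 mA.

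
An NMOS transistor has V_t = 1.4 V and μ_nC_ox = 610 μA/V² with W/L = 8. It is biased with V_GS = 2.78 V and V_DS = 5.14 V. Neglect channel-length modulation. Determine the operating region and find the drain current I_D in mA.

k_n = μ_nC_ox · (W/L) = 4.88 mA/V².
V_ov = V_GS − V_t = 2.78 − 1.4 = 1.38 V.
Since V_DS = 5.14 V ≥ V_ov = 1.38 V, the device is in saturation.
I_D = ½ k_n V_ov² = 0.5 × 4.88 × 1.38² = 4.65 mA.

Saturation; I_D = 4.65 mA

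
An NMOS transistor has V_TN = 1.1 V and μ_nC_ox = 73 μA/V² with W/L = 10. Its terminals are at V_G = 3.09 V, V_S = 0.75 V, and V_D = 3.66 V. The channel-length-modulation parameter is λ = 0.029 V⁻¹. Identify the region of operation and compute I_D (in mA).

Saturation; I_D = 0.609 mA

V_GS = V_G − V_S = 3.09 − 0.75 = 2.34 V; V_DS = V_D − V_S = 3.66 − 0.75 = 2.91 V.
k_n = μ_nC_ox · (W/L) = 0.73 mA/V².
V_ov = V_GS − V_TN = 2.34 − 1.1 = 1.24 V.
Since V_DS = 2.91 V ≥ V_ov = 1.24 V, the device is in saturation.
I_D = ½ k_n V_ov² (1 + λ V_DS) = 0.5 × 0.73 × 1.24² × (1 + 0.029 × 2.91) = 0.609 mA.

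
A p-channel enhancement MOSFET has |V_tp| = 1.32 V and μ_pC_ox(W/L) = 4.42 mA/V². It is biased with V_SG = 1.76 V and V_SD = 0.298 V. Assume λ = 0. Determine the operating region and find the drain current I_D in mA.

Triode; I_D = 0.383 mA

V_ov = V_SG − |V_tp| = 1.76 − 1.32 = 0.44 V.
Since V_SD = 0.298 V < V_ov = 0.44 V, the device is in the triode region.
I_D = k_p [V_ov · V_SD − ½ V_SD²] = 4.42 × [0.44 × 0.298 − 0.5 × 0.298²] = 0.383 mA.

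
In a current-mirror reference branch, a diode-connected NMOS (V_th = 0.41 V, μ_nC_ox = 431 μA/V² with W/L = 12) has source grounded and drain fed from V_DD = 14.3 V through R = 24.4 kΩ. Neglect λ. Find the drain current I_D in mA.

With gate tied to drain, V_GS = V_DS ≥ V_GS − V_th, so the device is in saturation.
k_n = μ_nC_ox · (W/L) = 5.172 mA/V².
KCL at the drain: ½ k_n (V_GS − V_th)² = (V_DD − V_GS)/R.
Let x = V_GS − 0.41. Then 63.1 x² + x − 13.89 = 0, giving x = 0.461 V (positive root), so V_GS = 0.871 V.
I_D = (V_DD − V_GS)/R = (14.3 − 0.871) / 24.4 = 0.55 mA.

I_D = 0.550 mA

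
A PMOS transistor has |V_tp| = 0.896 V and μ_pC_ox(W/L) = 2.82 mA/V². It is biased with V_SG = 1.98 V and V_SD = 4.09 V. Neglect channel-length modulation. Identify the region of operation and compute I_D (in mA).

Saturation; I_D = 1.66 mA

V_ov = V_SG − |V_tp| = 1.98 − 0.896 = 1.08 V.
Since V_SD = 4.09 V ≥ V_ov = 1.08 V, the device is in saturation.
I_D = ½ k_p V_ov² = 0.5 × 2.82 × 1.08² = 1.66 mA.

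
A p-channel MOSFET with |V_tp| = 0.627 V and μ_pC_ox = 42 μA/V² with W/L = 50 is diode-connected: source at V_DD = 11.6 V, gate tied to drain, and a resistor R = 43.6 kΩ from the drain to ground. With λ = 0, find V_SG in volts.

With gate tied to drain, V_SG = V_SD ≥ V_SG − |V_tp|, so the device is in saturation.
k_p = μ_pC_ox · (W/L) = 2.1 mA/V².
KCL at the drain: ½ k_p (V_SG − |V_tp|)² = (V_DD − V_SG)/R.
Let x = V_SG − 0.627. Then 45.8 x² + x − 10.97 = 0, giving x = 0.479 V (positive root), so V_SG = 1.11 V.
I_D = (V_DD − V_SG)/R = (11.6 − 1.11) / 43.6 = 0.241 mA.

V_SG = 1.11 V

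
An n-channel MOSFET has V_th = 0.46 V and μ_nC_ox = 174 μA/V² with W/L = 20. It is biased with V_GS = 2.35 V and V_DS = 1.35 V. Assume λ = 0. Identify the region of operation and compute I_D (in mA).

k_n = μ_nC_ox · (W/L) = 3.48 mA/V².
V_ov = V_GS − V_th = 2.35 − 0.46 = 1.89 V.
Since V_DS = 1.35 V < V_ov = 1.89 V, the device is in the triode region.
I_D = k_n [V_ov · V_DS − ½ V_DS²] = 3.48 × [1.89 × 1.35 − 0.5 × 1.35²] = 5.71 mA.

Triode; I_D = 5.71 mA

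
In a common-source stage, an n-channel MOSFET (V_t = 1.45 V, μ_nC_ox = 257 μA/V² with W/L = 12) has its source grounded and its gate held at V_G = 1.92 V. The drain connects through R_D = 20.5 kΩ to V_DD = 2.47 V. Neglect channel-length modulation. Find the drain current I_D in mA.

V_GS = V_G = 1.92 V, so V_ov = 1.92 − 1.45 = 0.47 V.
k_n = μ_nC_ox · (W/L) = 3.084 mA/V².
Assume saturation: I_D = ½ k_n V_ov² = 0.5 × 3.084 × 0.47² = 0.341 mA, giving V_DS = V_DD − I_D R_D = 2.47 − 0.341 × 20.5 = -4.51 V.
But -4.51 V < V_ov = 0.47 V, so the device is actually in triode.
In triode I_D = k_n[V_ov V_DS − ½ V_DS²] and I_D = (V_DD − V_DS)/R_D. Equating: 31.6 V_DS² − 30.71 V_DS + 2.47 = 0, giving V_DS = 0.0885 V (the root below V_ov).
I_D = (2.47 − 0.0885) / 20.5 = 0.116 mA.

I_D = 0.116 mA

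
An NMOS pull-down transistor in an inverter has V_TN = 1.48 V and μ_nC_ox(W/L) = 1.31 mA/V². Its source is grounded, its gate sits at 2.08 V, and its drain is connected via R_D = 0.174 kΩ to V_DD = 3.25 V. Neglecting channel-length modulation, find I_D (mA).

V_GS = V_G = 2.08 V, so V_ov = 2.08 − 1.48 = 0.6 V.
Assume saturation: I_D = ½ k_n V_ov² = 0.5 × 1.31 × 0.6² = 0.236 mA, giving V_DS = V_DD − I_D R_D = 3.25 − 0.236 × 0.174 = 3.21 V.
V_DS = 3.21 V ≥ V_ov = 0.6 V, confirming saturation.

I_D = 0.236 mA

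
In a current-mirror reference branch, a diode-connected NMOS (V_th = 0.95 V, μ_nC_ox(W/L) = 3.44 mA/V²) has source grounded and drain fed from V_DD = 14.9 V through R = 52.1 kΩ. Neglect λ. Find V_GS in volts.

With gate tied to drain, V_GS = V_DS ≥ V_GS − V_th, so the device is in saturation.
KCL at the drain: ½ k_n (V_GS − V_th)² = (V_DD − V_GS)/R.
Let x = V_GS − 0.95. Then 89.6 x² + x − 13.95 = 0, giving x = 0.389 V (positive root), so V_GS = 1.34 V.
I_D = (V_DD − V_GS)/R = (14.9 − 1.34) / 52.1 = 0.26 mA.

V_GS = 1.34 V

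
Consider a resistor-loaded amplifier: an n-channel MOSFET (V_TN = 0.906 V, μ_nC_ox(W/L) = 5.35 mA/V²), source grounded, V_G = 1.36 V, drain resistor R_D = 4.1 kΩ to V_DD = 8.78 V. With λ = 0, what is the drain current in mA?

I_D = 0.551 mA

V_GS = V_G = 1.36 V, so V_ov = 1.36 − 0.906 = 0.454 V.
Assume saturation: I_D = ½ k_n V_ov² = 0.5 × 5.35 × 0.454² = 0.551 mA, giving V_DS = V_DD − I_D R_D = 8.78 − 0.551 × 4.1 = 6.52 V.
V_DS = 6.52 V ≥ V_ov = 0.454 V, confirming saturation.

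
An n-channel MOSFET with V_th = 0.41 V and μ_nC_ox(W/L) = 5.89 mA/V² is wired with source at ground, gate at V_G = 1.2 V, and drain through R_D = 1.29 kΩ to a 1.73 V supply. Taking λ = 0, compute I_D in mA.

V_GS = V_G = 1.2 V, so V_ov = 1.2 − 0.41 = 0.79 V.
Assume saturation: I_D = ½ k_n V_ov² = 0.5 × 5.89 × 0.79² = 1.84 mA, giving V_DS = V_DD − I_D R_D = 1.73 − 1.84 × 1.29 = -0.641 V.
But -0.641 V < V_ov = 0.79 V, so the device is actually in triode.
In triode I_D = k_n[V_ov V_DS − ½ V_DS²] and I_D = (V_DD − V_DS)/R_D. Equating: 3.8 V_DS² − 7.002 V_DS + 1.73 = 0, giving V_DS = 0.294 V (the root below V_ov).
I_D = (1.73 − 0.294) / 1.29 = 1.11 mA.

I_D = 1.11 mA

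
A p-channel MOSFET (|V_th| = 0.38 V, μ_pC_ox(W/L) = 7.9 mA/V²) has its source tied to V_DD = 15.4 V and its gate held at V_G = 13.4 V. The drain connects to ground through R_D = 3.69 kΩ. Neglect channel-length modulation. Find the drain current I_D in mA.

V_SG = V_DD − V_G = 15.4 − 13.4 = 2 V, so V_ov = 2 − 0.38 = 1.62 V.
Assume saturation: I_D = ½ k_p V_ov² = 0.5 × 7.9 × 1.62² = 10.4 mA, giving V_SD = V_DD − I_D R_D = 15.4 − 10.4 × 3.69 = -22.9 V.
But -22.9 V < V_ov = 1.62 V, so the device is actually in triode.
In triode I_D = k_p[V_ov V_SD − ½ V_SD²] and I_D = (V_DD − V_SD)/R_D. Equating: 14.6 V_SD² − 48.22 V_SD + 15.4 = 0, giving V_SD = 0.358 V (the root below V_ov).
I_D = (15.4 − 0.358) / 3.69 = 4.08 mA.

I_D = 4.08 mA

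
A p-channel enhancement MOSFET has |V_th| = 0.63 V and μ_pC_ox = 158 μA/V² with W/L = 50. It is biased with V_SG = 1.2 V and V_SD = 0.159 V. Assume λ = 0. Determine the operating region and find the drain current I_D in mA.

Triode; I_D = 0.616 mA

k_p = μ_pC_ox · (W/L) = 7.9 mA/V².
V_ov = V_SG − |V_th| = 1.2 − 0.63 = 0.57 V.
Since V_SD = 0.159 V < V_ov = 0.57 V, the device is in the triode region.
I_D = k_p [V_ov · V_SD − ½ V_SD²] = 7.9 × [0.57 × 0.159 − 0.5 × 0.159²] = 0.616 mA.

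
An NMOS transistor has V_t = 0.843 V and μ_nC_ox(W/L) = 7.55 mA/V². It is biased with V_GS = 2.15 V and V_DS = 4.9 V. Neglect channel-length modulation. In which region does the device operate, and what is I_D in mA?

Saturation; I_D = 6.45 mA

V_ov = V_GS − V_t = 2.15 − 0.843 = 1.31 V.
Since V_DS = 4.9 V ≥ V_ov = 1.31 V, the device is in saturation.
I_D = ½ k_n V_ov² = 0.5 × 7.55 × 1.31² = 6.45 mA.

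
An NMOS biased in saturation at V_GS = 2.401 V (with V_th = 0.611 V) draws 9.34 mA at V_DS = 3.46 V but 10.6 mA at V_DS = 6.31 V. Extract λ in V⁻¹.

λ = 0.0566 V⁻¹

With V_GS fixed, I_D ∝ (1 + λ V_DS) in saturation, so I_D2/I_D1 = (1 + λ V_DS2)/(1 + λ V_DS1).
10.6/9.34 = 1.135 = (1 + 6.31 λ)/(1 + 3.46 λ).
Solving: λ (I_D1 V_DS2 − I_D2 V_DS1) = I_D2 − I_D1, so λ = (10.6 − 9.34) / (9.34 × 6.31 − 10.6 × 3.46) = 1.26 / 22.3 = 0.0566 V⁻¹.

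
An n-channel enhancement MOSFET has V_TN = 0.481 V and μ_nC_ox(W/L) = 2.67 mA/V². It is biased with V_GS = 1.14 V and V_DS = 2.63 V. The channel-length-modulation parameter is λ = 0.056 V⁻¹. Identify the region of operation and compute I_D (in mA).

Saturation; I_D = 0.665 mA

V_ov = V_GS − V_TN = 1.14 − 0.481 = 0.659 V.
Since V_DS = 2.63 V ≥ V_ov = 0.659 V, the device is in saturation.
I_D = ½ k_n V_ov² (1 + λ V_DS) = 0.5 × 2.67 × 0.659² × (1 + 0.056 × 2.63) = 0.665 mA.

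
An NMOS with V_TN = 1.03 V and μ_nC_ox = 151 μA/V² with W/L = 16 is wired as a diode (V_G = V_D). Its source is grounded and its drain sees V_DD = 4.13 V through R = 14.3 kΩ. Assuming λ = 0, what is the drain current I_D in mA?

I_D = 0.189 mA

With gate tied to drain, V_GS = V_DS ≥ V_GS − V_TN, so the device is in saturation.
k_n = μ_nC_ox · (W/L) = 2.416 mA/V².
KCL at the drain: ½ k_n (V_GS − V_TN)² = (V_DD − V_GS)/R.
Let x = V_GS − 1.03. Then 17.3 x² + x − 3.1 = 0, giving x = 0.396 V (positive root), so V_GS = 1.43 V.
I_D = (V_DD − V_GS)/R = (4.13 − 1.43) / 14.3 = 0.189 mA.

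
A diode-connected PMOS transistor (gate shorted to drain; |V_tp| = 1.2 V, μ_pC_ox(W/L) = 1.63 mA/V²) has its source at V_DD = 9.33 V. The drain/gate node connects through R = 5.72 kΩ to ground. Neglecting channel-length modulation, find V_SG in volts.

V_SG = 2.42 V

With gate tied to drain, V_SG = V_SD ≥ V_SG − |V_tp|, so the device is in saturation.
KCL at the drain: ½ k_p (V_SG − |V_tp|)² = (V_DD − V_SG)/R.
Let x = V_SG − 1.2. Then 4.66 x² + x − 8.13 = 0, giving x = 1.22 V (positive root), so V_SG = 2.42 V.
I_D = (V_DD − V_SG)/R = (9.33 − 2.42) / 5.72 = 1.21 mA.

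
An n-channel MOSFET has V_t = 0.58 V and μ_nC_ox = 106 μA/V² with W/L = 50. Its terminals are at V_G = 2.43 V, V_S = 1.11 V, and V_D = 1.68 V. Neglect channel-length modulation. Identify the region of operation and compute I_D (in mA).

V_GS = V_G − V_S = 2.43 − 1.11 = 1.32 V; V_DS = V_D − V_S = 1.68 − 1.11 = 0.57 V.
k_n = μ_nC_ox · (W/L) = 5.3 mA/V².
V_ov = V_GS − V_t = 1.32 − 0.58 = 0.74 V.
Since V_DS = 0.57 V < V_ov = 0.74 V, the device is in the triode region.
I_D = k_n [V_ov · V_DS − ½ V_DS²] = 5.3 × [0.74 × 0.57 − 0.5 × 0.57²] = 1.37 mA.

Triode; I_D = 1.37 mA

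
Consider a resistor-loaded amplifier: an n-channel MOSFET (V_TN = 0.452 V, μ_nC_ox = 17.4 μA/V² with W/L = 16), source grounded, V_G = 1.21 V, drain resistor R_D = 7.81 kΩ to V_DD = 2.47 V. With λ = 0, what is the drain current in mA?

V_GS = V_G = 1.21 V, so V_ov = 1.21 − 0.452 = 0.758 V.
k_n = μ_nC_ox · (W/L) = 0.2784 mA/V².
Assume saturation: I_D = ½ k_n V_ov² = 0.5 × 0.2784 × 0.758² = 0.08 mA, giving V_DS = V_DD − I_D R_D = 2.47 − 0.08 × 7.81 = 1.85 V.
V_DS = 1.85 V ≥ V_ov = 0.758 V, confirming saturation.

I_D = 0.0800 mA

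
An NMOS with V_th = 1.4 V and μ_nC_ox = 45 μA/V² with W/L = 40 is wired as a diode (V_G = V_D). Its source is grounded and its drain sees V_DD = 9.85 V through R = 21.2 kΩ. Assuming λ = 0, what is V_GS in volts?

V_GS = 2.04 V

With gate tied to drain, V_GS = V_DS ≥ V_GS − V_th, so the device is in saturation.
k_n = μ_nC_ox · (W/L) = 1.8 mA/V².
KCL at the drain: ½ k_n (V_GS − V_th)² = (V_DD − V_GS)/R.
Let x = V_GS − 1.4. Then 19.1 x² + x − 8.45 = 0, giving x = 0.64 V (positive root), so V_GS = 2.04 V.
I_D = (V_DD − V_GS)/R = (9.85 − 2.04) / 21.2 = 0.368 mA.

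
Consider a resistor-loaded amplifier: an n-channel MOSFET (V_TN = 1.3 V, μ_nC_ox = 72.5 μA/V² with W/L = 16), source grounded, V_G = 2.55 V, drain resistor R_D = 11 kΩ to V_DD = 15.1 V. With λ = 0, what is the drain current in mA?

V_GS = V_G = 2.55 V, so V_ov = 2.55 − 1.3 = 1.25 V.
k_n = μ_nC_ox · (W/L) = 1.16 mA/V².
Assume saturation: I_D = ½ k_n V_ov² = 0.5 × 1.16 × 1.25² = 0.906 mA, giving V_DS = V_DD − I_D R_D = 15.1 − 0.906 × 11 = 5.13 V.
V_DS = 5.13 V ≥ V_ov = 1.25 V, confirming saturation.

I_D = 0.906 mA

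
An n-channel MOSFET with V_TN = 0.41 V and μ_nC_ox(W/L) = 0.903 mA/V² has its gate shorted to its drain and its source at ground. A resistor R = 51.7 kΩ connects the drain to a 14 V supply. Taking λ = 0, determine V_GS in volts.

V_GS = 1.15 V

With gate tied to drain, V_GS = V_DS ≥ V_GS − V_TN, so the device is in saturation.
KCL at the drain: ½ k_n (V_GS − V_TN)² = (V_DD − V_GS)/R.
Let x = V_GS − 0.41. Then 23.3 x² + x − 13.59 = 0, giving x = 0.742 V (positive root), so V_GS = 1.15 V.
I_D = (V_DD − V_GS)/R = (14 − 1.15) / 51.7 = 0.249 mA.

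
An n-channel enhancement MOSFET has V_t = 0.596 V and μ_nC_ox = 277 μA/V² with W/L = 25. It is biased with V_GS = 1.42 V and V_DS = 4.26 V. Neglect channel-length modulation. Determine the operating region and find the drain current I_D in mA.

Saturation; I_D = 2.35 mA

k_n = μ_nC_ox · (W/L) = 6.925 mA/V².
V_ov = V_GS − V_t = 1.42 − 0.596 = 0.824 V.
Since V_DS = 4.26 V ≥ V_ov = 0.824 V, the device is in saturation.
I_D = ½ k_n V_ov² = 0.5 × 6.925 × 0.824² = 2.35 mA.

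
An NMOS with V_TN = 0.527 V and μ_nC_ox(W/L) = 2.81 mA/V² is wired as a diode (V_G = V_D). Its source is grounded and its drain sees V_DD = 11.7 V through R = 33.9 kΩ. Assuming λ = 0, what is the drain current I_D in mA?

I_D = 0.316 mA

With gate tied to drain, V_GS = V_DS ≥ V_GS − V_TN, so the device is in saturation.
KCL at the drain: ½ k_n (V_GS − V_TN)² = (V_DD − V_GS)/R.
Let x = V_GS − 0.527. Then 47.6 x² + x − 11.17 = 0, giving x = 0.474 V (positive root), so V_GS = 1 V.
I_D = (V_DD − V_GS)/R = (11.7 − 1) / 33.9 = 0.316 mA.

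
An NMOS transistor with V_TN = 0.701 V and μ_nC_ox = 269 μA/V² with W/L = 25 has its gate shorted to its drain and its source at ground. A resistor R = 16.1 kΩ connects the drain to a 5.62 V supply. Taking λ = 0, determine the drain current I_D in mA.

I_D = 0.287 mA

With gate tied to drain, V_GS = V_DS ≥ V_GS − V_TN, so the device is in saturation.
k_n = μ_nC_ox · (W/L) = 6.725 mA/V².
KCL at the drain: ½ k_n (V_GS − V_TN)² = (V_DD − V_GS)/R.
Let x = V_GS − 0.701. Then 54.1 x² + x − 4.919 = 0, giving x = 0.292 V (positive root), so V_GS = 0.993 V.
I_D = (V_DD − V_GS)/R = (5.62 − 0.993) / 16.1 = 0.287 mA.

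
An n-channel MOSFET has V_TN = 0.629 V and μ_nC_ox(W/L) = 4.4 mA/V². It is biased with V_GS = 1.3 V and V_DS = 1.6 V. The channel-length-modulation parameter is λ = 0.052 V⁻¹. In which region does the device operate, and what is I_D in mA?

V_ov = V_GS − V_TN = 1.3 − 0.629 = 0.671 V.
Since V_DS = 1.6 V ≥ V_ov = 0.671 V, the device is in saturation.
I_D = ½ k_n V_ov² (1 + λ V_DS) = 0.5 × 4.4 × 0.671² × (1 + 0.052 × 1.6) = 1.07 mA.

Saturation; I_D = 1.07 mA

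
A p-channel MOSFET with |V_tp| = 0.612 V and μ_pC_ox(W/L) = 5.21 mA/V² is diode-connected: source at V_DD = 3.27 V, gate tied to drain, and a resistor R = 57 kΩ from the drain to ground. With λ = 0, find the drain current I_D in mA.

I_D = 0.0443 mA

With gate tied to drain, V_SG = V_SD ≥ V_SG − |V_tp|, so the device is in saturation.
KCL at the drain: ½ k_p (V_SG − |V_tp|)² = (V_DD − V_SG)/R.
Let x = V_SG − 0.612. Then 148 x² + x − 2.658 = 0, giving x = 0.13 V (positive root), so V_SG = 0.742 V.
I_D = (V_DD − V_SG)/R = (3.27 − 0.742) / 57 = 0.0443 mA.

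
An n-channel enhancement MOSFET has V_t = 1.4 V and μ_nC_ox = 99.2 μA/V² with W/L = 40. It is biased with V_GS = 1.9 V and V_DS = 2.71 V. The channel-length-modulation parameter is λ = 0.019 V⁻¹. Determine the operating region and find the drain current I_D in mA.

Saturation; I_D = 0.522 mA

k_n = μ_nC_ox · (W/L) = 3.968 mA/V².
V_ov = V_GS − V_t = 1.9 − 1.4 = 0.5 V.
Since V_DS = 2.71 V ≥ V_ov = 0.5 V, the device is in saturation.
I_D = ½ k_n V_ov² (1 + λ V_DS) = 0.5 × 3.968 × 0.5² × (1 + 0.019 × 2.71) = 0.522 mA.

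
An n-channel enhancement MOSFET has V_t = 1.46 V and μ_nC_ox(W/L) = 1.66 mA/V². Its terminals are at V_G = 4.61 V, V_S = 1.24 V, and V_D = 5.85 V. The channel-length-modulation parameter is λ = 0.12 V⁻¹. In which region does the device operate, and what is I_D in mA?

V_GS = V_G − V_S = 4.61 − 1.24 = 3.37 V; V_DS = V_D − V_S = 5.85 − 1.24 = 4.61 V.
V_ov = V_GS − V_t = 3.37 − 1.46 = 1.91 V.
Since V_DS = 4.61 V ≥ V_ov = 1.91 V, the device is in saturation.
I_D = ½ k_n V_ov² (1 + λ V_DS) = 0.5 × 1.66 × 1.91² × (1 + 0.12 × 4.61) = 4.7 mA.

Saturation; I_D = 4.70 mA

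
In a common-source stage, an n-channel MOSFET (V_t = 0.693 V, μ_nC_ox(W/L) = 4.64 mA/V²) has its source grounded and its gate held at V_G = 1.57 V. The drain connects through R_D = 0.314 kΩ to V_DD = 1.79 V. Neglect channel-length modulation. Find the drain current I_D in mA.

V_GS = V_G = 1.57 V, so V_ov = 1.57 − 0.693 = 0.877 V.
Assume saturation: I_D = ½ k_n V_ov² = 0.5 × 4.64 × 0.877² = 1.78 mA, giving V_DS = V_DD − I_D R_D = 1.79 − 1.78 × 0.314 = 1.23 V.
V_DS = 1.23 V ≥ V_ov = 0.877 V, confirming saturation.

I_D = 1.78 mA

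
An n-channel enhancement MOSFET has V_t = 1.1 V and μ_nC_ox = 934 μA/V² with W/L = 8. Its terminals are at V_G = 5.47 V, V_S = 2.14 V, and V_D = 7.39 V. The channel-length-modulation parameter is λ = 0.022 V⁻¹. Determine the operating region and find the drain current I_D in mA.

Saturation; I_D = 20.7 mA

V_GS = V_G − V_S = 5.47 − 2.14 = 3.33 V; V_DS = V_D − V_S = 7.39 − 2.14 = 5.25 V.
k_n = μ_nC_ox · (W/L) = 7.472 mA/V².
V_ov = V_GS − V_t = 3.33 − 1.1 = 2.23 V.
Since V_DS = 5.25 V ≥ V_ov = 2.23 V, the device is in saturation.
I_D = ½ k_n V_ov² (1 + λ V_DS) = 0.5 × 7.472 × 2.23² × (1 + 0.022 × 5.25) = 20.7 mA.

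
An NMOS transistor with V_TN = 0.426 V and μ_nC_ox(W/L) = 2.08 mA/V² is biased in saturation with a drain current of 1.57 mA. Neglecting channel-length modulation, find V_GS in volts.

V_GS = 1.65 V

In saturation I_D = ½ k_n (V_GS − V_TN)², so V_GS − V_TN = √(2 I_D / k_n) = √(2 × 1.57 / 2.08) = 1.23 V.
V_GS = 0.426 + 1.23 = 1.65 V.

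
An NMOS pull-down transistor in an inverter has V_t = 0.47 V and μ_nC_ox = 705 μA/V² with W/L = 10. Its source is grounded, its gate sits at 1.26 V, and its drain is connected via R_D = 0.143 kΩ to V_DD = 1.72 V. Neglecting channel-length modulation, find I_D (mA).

I_D = 2.20 mA

V_GS = V_G = 1.26 V, so V_ov = 1.26 − 0.47 = 0.79 V.
k_n = μ_nC_ox · (W/L) = 7.05 mA/V².
Assume saturation: I_D = ½ k_n V_ov² = 0.5 × 7.05 × 0.79² = 2.2 mA, giving V_DS = V_DD − I_D R_D = 1.72 − 2.2 × 0.143 = 1.41 V.
V_DS = 1.41 V ≥ V_ov = 0.79 V, confirming saturation.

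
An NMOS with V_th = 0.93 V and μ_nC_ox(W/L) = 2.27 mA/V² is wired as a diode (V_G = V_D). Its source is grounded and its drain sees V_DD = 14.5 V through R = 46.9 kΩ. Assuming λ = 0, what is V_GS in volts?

V_GS = 1.43 V

With gate tied to drain, V_GS = V_DS ≥ V_GS − V_th, so the device is in saturation.
KCL at the drain: ½ k_n (V_GS − V_th)² = (V_DD − V_GS)/R.
Let x = V_GS − 0.93. Then 53.2 x² + x − 13.57 = 0, giving x = 0.496 V (positive root), so V_GS = 1.43 V.
I_D = (V_DD − V_GS)/R = (14.5 − 1.43) / 46.9 = 0.279 mA.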